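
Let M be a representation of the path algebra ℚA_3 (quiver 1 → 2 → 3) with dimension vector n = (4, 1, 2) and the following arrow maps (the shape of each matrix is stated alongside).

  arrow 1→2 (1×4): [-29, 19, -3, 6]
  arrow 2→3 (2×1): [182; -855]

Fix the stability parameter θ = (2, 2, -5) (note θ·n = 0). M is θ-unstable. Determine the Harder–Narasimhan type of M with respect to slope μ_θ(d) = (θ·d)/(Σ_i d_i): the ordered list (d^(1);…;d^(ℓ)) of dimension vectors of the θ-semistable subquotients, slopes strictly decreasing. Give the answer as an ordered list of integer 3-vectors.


Barcode: M ≅ I[1,1]^3, I[1,3], I[3,3]. HN layers by μ_θ (3 steps, strictly decreasing):
  μ^(1)=2; μ^(2)=-1/3; μ^(3)=-5

((3, 0, 0); (1, 1, 1); (0, 0, 1))


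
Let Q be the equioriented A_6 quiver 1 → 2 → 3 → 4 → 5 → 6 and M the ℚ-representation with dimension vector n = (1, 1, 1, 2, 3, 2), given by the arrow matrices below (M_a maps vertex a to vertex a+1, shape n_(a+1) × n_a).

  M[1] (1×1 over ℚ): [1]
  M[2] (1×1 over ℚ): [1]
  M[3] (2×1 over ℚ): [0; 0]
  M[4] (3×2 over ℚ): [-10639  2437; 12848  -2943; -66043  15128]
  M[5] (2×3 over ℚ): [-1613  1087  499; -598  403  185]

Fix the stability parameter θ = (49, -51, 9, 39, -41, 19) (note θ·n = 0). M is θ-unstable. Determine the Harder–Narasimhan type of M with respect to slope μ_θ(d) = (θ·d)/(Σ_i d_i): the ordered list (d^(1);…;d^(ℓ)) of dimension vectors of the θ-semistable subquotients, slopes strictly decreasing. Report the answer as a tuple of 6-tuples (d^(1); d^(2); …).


Via rank(M_{q-1}∘⋯∘M_p): M ≅ I[1,3], I[4,5], I[4,6], I[5,6].
μ_θ-semistable layers: μ^(1)=19; μ^(2)=9; μ^(3)=-1; μ^(4)=-41

((0, 0, 0, 0, 0, 2); (0, 0, 1, 0, 0, 0); (1, 1, 0, 2, 2, 0); (0, 0, 0, 0, 1, 0))


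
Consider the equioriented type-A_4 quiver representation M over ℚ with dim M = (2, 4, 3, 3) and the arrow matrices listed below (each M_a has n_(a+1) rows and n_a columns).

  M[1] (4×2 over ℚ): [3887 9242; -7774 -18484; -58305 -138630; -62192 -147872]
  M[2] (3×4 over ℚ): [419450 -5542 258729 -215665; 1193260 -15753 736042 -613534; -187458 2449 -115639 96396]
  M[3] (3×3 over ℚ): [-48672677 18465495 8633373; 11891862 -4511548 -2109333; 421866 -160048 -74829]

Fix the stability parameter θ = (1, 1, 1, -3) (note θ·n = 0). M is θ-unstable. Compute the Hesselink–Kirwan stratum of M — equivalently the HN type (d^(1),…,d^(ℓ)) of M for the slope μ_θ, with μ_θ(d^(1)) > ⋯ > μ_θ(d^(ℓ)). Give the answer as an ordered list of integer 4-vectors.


Via rank(M_{q-1}∘⋯∘M_p): M ≅ I[1,1], I[1,4], I[2,2], I[2,3], I[2,4], I[4,4].
μ_θ-semistable layers: μ^(1)=1; μ^(2)=0; μ^(3)=-1/3; μ^(4)=-3

((1, 2, 1, 0); (1, 1, 1, 1); (0, 1, 1, 1); (0, 0, 0, 1))


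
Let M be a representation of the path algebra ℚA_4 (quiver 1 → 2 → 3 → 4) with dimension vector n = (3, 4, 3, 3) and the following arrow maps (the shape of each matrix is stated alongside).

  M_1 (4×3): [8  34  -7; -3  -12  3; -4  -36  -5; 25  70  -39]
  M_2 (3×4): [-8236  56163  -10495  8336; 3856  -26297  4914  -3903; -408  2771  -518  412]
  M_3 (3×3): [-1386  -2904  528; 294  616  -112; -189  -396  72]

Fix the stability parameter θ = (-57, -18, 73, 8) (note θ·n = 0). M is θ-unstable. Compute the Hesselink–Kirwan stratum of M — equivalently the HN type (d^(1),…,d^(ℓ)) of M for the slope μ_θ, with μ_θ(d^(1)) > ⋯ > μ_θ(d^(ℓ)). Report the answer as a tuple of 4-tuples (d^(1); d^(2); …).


Via rank(M_{q-1}∘⋯∘M_p): M ≅ I[1,3]^2, I[1,4], I[2,2], I[4,4]^2.
μ_θ-semistable layers: μ^(1)=73; μ^(2)=81/2; μ^(3)=8; μ^(4)=-18; μ^(5)=-57

((0, 0, 2, 0); (0, 0, 1, 1); (0, 0, 0, 2); (0, 4, 0, 0); (3, 0, 0, 0))


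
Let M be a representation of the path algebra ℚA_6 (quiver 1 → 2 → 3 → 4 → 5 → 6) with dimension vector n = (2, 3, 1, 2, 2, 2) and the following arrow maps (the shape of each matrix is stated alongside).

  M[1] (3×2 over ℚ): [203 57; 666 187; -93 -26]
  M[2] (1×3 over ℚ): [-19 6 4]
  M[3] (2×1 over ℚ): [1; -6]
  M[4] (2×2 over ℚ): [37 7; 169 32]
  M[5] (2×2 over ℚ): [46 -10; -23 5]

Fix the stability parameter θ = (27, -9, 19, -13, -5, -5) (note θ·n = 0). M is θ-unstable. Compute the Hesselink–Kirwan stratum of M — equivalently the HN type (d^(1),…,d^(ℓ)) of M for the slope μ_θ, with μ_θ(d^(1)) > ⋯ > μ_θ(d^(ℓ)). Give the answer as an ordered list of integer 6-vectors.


Barcode: M ≅ I[1,2], I[1,5], I[2,2], I[4,6], I[6,6]. HN layers by μ_θ (5 steps, strictly decreasing):
  μ^(1)=9; μ^(2)=19/5; μ^(3)=-5; μ^(4)=-9; μ^(5)=-13

((1, 1, 0, 0, 0, 0); (1, 1, 1, 1, 1, 0); (0, 0, 0, 0, 1, 2); (0, 1, 0, 0, 0, 0); (0, 0, 0, 1, 0, 0))


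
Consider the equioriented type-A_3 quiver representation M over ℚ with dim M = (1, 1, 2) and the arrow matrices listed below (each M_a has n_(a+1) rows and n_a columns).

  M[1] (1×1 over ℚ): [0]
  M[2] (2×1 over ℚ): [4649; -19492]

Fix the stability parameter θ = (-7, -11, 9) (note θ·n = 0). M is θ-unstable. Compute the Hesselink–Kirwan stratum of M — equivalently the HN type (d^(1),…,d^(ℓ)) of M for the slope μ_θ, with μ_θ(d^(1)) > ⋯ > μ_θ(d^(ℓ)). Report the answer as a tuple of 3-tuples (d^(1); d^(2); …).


Interval decomposition of M: I[1,1], I[2,3], I[3,3].
HN type (ℓ=3): μ^(1)=9; μ^(2)=-7; μ^(3)=-11

((0, 0, 2); (1, 0, 0); (0, 1, 0))


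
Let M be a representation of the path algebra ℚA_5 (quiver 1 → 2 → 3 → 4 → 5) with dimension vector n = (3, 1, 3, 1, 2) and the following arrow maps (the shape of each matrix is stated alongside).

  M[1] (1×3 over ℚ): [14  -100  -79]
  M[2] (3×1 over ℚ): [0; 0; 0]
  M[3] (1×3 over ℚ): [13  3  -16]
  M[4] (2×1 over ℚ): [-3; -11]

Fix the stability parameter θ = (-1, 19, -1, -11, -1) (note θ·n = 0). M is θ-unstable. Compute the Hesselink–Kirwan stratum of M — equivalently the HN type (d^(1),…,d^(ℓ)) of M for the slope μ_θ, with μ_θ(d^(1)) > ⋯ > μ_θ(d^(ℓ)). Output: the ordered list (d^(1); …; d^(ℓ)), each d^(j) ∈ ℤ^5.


Barcode: M ≅ I[1,1]^2, I[1,2], I[3,3]^2, I[3,5], I[5,5]. HN layers by μ_θ (3 steps, strictly decreasing):
  μ^(1)=19; μ^(2)=-1; μ^(3)=-6

((0, 1, 0, 0, 0); (3, 0, 2, 0, 2); (0, 0, 1, 1, 0))


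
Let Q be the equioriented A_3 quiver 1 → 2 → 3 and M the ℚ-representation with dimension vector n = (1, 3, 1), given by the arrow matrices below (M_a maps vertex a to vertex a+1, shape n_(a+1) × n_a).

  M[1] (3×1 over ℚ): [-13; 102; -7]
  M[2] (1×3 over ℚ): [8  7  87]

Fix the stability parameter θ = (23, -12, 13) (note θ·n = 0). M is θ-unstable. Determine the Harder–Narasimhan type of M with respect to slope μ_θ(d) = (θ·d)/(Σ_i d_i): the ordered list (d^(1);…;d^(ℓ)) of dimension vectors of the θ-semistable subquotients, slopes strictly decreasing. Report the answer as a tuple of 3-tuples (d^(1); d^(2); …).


Via rank(M_{q-1}∘⋯∘M_p): M ≅ I[1,3], I[2,2]^2.
μ_θ-semistable layers: μ^(1)=13; μ^(2)=11/2; μ^(3)=-12

((0, 0, 1); (1, 1, 0); (0, 2, 0))


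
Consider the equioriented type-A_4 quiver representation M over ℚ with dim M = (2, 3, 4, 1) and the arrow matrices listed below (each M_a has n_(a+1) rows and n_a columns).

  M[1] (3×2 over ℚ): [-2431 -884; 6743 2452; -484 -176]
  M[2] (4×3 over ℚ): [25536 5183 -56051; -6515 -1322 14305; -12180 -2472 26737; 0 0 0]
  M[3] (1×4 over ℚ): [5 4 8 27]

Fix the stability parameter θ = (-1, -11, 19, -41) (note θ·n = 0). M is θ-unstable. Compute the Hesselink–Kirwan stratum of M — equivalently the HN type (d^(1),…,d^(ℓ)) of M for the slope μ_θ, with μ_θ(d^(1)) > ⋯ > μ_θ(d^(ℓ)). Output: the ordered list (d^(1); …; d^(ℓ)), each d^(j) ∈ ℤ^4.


Barcode: M ≅ I[1,1], I[1,4], I[2,3]^2, I[3,3]. HN layers by μ_θ (4 steps, strictly decreasing):
  μ^(1)=19; μ^(2)=-1; μ^(3)=-17/2; μ^(4)=-11

((0, 0, 3, 0); (1, 0, 0, 0); (1, 1, 1, 1); (0, 2, 0, 0))


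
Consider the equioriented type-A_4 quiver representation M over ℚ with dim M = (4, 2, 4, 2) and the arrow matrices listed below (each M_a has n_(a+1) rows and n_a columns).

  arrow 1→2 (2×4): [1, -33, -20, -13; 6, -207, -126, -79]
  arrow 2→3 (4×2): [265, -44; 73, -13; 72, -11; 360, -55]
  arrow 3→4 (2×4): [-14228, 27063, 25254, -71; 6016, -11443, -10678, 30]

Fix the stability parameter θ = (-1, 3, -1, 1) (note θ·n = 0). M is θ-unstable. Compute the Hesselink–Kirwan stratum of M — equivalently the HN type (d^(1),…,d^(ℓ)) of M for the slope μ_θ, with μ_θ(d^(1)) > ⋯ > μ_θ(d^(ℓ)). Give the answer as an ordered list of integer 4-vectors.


Barcode: M ≅ I[1,1]^2, I[1,4]^2, I[3,3]^2. HN layers by μ_θ (2 steps, strictly decreasing):
  μ^(1)=1; μ^(2)=-1

((0, 2, 2, 2); (4, 0, 2, 0))


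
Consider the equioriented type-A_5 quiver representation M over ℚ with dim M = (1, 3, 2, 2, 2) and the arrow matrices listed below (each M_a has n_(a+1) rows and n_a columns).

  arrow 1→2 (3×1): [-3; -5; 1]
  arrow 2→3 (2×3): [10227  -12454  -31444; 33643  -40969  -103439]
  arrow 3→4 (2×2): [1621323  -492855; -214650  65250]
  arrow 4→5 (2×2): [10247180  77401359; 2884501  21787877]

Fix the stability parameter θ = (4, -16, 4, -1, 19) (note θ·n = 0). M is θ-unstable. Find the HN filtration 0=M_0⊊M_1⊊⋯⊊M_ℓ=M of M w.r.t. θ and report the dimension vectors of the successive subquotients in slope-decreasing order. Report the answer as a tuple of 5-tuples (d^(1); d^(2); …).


Via rank(M_{q-1}∘⋯∘M_p): M ≅ I[1,3], I[2,2], I[2,5], I[4,5].
μ_θ-semistable layers: μ^(1)=19; μ^(2)=4; μ^(3)=3/2; μ^(4)=-1; μ^(5)=-6; μ^(6)=-16

((0, 0, 0, 0, 2); (0, 0, 1, 0, 0); (0, 0, 1, 1, 0); (0, 0, 0, 1, 0); (1, 1, 0, 0, 0); (0, 2, 0, 0, 0))


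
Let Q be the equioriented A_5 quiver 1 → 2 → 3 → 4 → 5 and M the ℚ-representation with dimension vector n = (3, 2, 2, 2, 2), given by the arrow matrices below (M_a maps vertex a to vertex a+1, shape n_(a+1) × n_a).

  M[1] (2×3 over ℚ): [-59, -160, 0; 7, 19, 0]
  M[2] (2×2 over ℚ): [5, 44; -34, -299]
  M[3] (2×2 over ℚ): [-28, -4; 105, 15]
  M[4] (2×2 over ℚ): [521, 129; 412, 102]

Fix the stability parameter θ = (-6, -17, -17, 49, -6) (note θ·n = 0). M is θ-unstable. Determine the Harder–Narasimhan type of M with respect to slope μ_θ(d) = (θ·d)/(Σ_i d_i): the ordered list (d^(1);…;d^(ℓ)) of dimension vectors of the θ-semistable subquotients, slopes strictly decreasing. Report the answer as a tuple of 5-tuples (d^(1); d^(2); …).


Interval decomposition of M: I[1,1], I[1,3], I[1,5], I[4,5].
HN type (ℓ=3): μ^(1)=43/2; μ^(2)=-6; μ^(3)=-40/3

((0, 0, 0, 2, 2); (1, 0, 0, 0, 0); (2, 2, 2, 0, 0))


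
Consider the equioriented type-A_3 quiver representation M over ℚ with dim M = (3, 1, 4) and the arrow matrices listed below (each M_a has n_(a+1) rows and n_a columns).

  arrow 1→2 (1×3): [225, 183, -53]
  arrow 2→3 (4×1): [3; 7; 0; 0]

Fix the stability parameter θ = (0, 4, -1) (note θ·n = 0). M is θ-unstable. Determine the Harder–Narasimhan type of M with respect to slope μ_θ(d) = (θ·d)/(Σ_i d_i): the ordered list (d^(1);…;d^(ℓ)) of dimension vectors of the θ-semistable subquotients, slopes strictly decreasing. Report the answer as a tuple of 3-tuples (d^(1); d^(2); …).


Barcode: M ≅ I[1,1]^2, I[1,3], I[3,3]^3. HN layers by μ_θ (3 steps, strictly decreasing):
  μ^(1)=3/2; μ^(2)=0; μ^(3)=-1

((0, 1, 1); (3, 0, 0); (0, 0, 3))


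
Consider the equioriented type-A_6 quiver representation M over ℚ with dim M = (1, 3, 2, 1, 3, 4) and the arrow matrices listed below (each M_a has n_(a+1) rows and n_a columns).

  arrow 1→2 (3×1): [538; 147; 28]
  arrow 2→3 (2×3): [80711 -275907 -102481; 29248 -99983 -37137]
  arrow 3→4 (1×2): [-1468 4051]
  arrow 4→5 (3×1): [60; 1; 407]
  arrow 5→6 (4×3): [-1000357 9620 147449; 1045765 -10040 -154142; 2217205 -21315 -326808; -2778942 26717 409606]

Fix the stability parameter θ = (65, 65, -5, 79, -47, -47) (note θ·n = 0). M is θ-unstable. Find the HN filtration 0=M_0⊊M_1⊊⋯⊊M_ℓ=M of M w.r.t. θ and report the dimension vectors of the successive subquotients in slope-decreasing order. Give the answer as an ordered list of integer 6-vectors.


Interval decomposition of M: I[1,6], I[2,2], I[2,3], I[5,6]^2, I[6,6].
HN type (ℓ=4): μ^(1)=65; μ^(2)=30; μ^(3)=55/3; μ^(4)=-47

((0, 1, 0, 0, 0, 0); (0, 1, 1, 0, 0, 0); (1, 1, 1, 1, 1, 1); (0, 0, 0, 0, 2, 3))


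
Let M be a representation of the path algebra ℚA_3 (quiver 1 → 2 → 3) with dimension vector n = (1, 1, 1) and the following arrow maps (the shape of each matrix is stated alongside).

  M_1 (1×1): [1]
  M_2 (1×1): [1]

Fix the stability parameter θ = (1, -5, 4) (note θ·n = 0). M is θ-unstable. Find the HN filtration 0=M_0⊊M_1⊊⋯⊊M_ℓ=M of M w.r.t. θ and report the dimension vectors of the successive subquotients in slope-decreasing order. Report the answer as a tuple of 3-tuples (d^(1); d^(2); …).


Via rank(M_{q-1}∘⋯∘M_p): M ≅ I[1,3].
μ_θ-semistable layers: μ^(1)=4; μ^(2)=-2

((0, 0, 1); (1, 1, 0))


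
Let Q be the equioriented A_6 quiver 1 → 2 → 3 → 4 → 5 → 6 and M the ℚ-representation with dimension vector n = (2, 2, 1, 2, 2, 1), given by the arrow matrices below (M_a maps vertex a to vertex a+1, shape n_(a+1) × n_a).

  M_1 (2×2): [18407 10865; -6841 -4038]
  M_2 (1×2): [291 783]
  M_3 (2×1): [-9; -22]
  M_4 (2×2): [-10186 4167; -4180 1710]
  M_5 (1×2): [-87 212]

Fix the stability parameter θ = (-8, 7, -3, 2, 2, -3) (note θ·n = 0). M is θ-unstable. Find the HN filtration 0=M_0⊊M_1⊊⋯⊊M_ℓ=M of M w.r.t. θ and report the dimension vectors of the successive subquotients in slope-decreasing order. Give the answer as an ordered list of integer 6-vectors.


Interval decomposition of M: I[1,2], I[1,4], I[4,6], I[5,5].
HN type (ℓ=4): μ^(1)=7; μ^(2)=2; μ^(3)=1/3; μ^(4)=-8

((0, 1, 0, 0, 0, 0); (0, 1, 1, 1, 1, 0); (0, 0, 0, 1, 1, 1); (2, 0, 0, 0, 0, 0))


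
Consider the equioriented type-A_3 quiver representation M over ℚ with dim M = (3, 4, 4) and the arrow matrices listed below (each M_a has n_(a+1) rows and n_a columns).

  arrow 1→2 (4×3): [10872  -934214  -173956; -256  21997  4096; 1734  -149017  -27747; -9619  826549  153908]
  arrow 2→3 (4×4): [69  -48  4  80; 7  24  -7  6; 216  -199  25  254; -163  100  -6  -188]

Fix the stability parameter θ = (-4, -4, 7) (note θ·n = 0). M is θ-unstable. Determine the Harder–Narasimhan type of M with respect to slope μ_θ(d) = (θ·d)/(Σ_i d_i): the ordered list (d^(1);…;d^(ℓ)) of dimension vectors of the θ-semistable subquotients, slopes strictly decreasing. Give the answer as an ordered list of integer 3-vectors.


Barcode: M ≅ I[1,2], I[1,3]^2, I[2,3], I[3,3]. HN layers by μ_θ (2 steps, strictly decreasing):
  μ^(1)=7; μ^(2)=-4

((0, 0, 4); (3, 4, 0))


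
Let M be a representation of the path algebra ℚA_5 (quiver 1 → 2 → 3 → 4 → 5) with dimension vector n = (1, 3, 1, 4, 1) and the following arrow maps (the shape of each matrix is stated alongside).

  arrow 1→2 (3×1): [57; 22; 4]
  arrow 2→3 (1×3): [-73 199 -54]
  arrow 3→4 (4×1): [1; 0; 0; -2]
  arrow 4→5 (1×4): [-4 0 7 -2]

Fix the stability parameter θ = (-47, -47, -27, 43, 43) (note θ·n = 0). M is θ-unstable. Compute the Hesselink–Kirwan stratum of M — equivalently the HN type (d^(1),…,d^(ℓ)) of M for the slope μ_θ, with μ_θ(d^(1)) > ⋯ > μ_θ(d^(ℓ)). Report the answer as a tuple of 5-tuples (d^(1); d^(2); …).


Interval decomposition of M: I[1,4], I[2,2]^2, I[4,4]^2, I[4,5].
HN type (ℓ=3): μ^(1)=43; μ^(2)=-27; μ^(3)=-47

((0, 0, 0, 4, 1); (0, 0, 1, 0, 0); (1, 3, 0, 0, 0))


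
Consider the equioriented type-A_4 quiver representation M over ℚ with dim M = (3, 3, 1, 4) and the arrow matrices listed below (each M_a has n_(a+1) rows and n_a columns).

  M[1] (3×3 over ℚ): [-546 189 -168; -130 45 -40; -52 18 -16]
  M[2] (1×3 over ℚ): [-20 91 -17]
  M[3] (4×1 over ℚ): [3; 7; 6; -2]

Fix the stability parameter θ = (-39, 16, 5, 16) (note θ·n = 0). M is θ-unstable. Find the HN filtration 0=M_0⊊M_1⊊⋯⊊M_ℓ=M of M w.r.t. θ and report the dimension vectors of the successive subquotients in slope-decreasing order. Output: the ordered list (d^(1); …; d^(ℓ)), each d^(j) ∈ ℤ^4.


Barcode: M ≅ I[1,1]^2, I[1,4], I[2,2]^2, I[4,4]^3. HN layers by μ_θ (3 steps, strictly decreasing):
  μ^(1)=16; μ^(2)=21/2; μ^(3)=-39

((0, 2, 0, 4); (0, 1, 1, 0); (3, 0, 0, 0))


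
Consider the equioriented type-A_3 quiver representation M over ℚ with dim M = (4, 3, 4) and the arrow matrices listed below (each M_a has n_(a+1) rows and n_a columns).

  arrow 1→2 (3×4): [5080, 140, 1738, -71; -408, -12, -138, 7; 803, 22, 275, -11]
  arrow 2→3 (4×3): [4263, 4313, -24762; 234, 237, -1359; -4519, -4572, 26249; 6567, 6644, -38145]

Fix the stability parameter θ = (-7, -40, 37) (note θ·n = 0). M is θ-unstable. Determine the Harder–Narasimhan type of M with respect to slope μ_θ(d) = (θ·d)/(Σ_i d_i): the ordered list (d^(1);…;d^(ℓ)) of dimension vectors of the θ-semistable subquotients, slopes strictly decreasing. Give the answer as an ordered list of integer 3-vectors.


Via rank(M_{q-1}∘⋯∘M_p): M ≅ I[1,1]^2, I[1,2], I[1,3], I[2,3], I[3,3]^2.
μ_θ-semistable layers: μ^(1)=37; μ^(2)=-7; μ^(3)=-47/2; μ^(4)=-40

((0, 0, 4); (2, 0, 0); (2, 2, 0); (0, 1, 0))


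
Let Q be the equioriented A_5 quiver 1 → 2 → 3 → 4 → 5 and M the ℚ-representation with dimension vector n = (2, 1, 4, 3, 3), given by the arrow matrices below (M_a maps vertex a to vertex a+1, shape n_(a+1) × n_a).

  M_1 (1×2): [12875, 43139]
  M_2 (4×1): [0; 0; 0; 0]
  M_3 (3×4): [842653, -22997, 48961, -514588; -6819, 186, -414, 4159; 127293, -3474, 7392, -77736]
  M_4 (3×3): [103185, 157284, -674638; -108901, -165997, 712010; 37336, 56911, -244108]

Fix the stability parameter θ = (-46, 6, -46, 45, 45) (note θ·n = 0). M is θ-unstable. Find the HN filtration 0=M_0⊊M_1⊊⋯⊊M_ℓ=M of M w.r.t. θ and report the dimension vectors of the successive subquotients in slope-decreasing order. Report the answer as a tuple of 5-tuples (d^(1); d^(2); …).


Via rank(M_{q-1}∘⋯∘M_p): M ≅ I[1,1], I[1,2], I[3,3], I[3,4], I[3,5]^2, I[5,5].
μ_θ-semistable layers: μ^(1)=45; μ^(2)=6; μ^(3)=-46

((0, 0, 0, 3, 3); (0, 1, 0, 0, 0); (2, 0, 4, 0, 0))


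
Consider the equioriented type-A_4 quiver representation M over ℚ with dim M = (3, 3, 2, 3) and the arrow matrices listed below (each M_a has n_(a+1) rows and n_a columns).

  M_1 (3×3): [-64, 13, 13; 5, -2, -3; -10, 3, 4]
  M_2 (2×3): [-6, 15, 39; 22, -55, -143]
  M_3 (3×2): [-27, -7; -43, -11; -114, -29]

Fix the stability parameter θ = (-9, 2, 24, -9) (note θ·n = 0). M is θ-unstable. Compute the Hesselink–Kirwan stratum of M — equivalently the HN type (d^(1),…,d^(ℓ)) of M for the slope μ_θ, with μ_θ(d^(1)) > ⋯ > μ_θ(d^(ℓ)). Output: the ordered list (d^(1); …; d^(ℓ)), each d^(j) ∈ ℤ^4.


Barcode: M ≅ I[1,2]^2, I[1,4], I[3,4], I[4,4]. HN layers by μ_θ (3 steps, strictly decreasing):
  μ^(1)=15/2; μ^(2)=2; μ^(3)=-9

((0, 0, 2, 2); (0, 3, 0, 0); (3, 0, 0, 1))


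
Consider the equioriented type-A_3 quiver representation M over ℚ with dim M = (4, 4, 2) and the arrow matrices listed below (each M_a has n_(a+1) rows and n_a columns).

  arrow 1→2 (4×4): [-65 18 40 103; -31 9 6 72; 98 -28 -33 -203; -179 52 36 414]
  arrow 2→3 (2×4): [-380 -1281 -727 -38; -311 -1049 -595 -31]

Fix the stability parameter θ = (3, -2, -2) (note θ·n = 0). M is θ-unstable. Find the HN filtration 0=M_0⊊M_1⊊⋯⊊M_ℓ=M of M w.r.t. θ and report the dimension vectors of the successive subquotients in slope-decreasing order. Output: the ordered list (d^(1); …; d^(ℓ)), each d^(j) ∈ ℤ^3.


Barcode: M ≅ I[1,2]^2, I[1,3]^2. HN layers by μ_θ (2 steps, strictly decreasing):
  μ^(1)=1/2; μ^(2)=-1/3

((2, 2, 0); (2, 2, 2))


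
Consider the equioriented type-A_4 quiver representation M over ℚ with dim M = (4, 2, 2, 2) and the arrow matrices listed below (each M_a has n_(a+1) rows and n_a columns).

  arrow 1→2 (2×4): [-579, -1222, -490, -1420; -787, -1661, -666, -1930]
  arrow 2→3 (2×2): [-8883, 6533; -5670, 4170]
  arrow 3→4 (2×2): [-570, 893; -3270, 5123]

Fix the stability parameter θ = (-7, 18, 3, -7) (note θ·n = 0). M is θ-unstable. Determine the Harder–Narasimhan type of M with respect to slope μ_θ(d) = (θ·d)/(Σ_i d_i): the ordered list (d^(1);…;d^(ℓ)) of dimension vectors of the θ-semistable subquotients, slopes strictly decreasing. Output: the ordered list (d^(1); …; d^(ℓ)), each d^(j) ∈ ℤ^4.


Interval decomposition of M: I[1,1]^2, I[1,2], I[1,3], I[3,4], I[4,4].
HN type (ℓ=4): μ^(1)=18; μ^(2)=21/2; μ^(3)=-2; μ^(4)=-7

((0, 1, 0, 0); (0, 1, 1, 0); (0, 0, 1, 1); (4, 0, 0, 1))


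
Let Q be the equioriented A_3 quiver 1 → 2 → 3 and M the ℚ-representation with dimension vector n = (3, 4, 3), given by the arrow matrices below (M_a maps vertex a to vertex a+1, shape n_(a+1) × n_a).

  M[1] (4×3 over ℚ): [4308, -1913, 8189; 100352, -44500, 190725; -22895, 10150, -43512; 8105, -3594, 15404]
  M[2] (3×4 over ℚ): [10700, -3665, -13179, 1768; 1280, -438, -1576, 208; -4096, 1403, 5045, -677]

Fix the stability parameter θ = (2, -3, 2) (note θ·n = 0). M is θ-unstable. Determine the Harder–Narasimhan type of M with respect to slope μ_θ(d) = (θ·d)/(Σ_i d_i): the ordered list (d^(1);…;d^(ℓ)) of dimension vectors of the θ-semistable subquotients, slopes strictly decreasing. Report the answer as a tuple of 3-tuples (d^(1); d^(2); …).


Barcode: M ≅ I[1,2], I[1,3]^2, I[2,3]. HN layers by μ_θ (3 steps, strictly decreasing):
  μ^(1)=2; μ^(2)=-1/2; μ^(3)=-3

((0, 0, 3); (3, 3, 0); (0, 1, 0))


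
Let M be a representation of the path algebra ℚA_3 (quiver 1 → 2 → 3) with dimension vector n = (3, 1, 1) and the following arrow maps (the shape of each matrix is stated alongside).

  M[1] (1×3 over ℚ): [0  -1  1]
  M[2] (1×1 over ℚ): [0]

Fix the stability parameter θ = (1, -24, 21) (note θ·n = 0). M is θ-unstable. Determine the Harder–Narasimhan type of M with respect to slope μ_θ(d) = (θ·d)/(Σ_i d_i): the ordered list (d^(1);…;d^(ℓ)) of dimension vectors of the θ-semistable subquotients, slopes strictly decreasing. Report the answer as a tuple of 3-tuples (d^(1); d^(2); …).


Interval decomposition of M: I[1,1]^2, I[1,2], I[3,3].
HN type (ℓ=3): μ^(1)=21; μ^(2)=1; μ^(3)=-23/2

((0, 0, 1); (2, 0, 0); (1, 1, 0))


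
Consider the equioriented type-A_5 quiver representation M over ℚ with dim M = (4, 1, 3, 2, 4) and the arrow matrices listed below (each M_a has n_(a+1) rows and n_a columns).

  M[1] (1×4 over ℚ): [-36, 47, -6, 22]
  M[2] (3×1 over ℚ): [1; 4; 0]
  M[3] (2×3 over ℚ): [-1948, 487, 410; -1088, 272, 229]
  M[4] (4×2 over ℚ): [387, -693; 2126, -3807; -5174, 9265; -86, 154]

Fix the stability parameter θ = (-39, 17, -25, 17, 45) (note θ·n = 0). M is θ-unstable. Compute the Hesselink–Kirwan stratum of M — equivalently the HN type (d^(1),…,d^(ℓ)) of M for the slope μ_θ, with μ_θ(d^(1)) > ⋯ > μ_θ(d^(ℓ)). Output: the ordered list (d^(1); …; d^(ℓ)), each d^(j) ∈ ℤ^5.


Barcode: M ≅ I[1,1]^3, I[1,3], I[3,5]^2, I[5,5]^2. HN layers by μ_θ (5 steps, strictly decreasing):
  μ^(1)=45; μ^(2)=17; μ^(3)=-4; μ^(4)=-25; μ^(5)=-39

((0, 0, 0, 0, 4); (0, 0, 0, 2, 0); (0, 1, 1, 0, 0); (0, 0, 2, 0, 0); (4, 0, 0, 0, 0))


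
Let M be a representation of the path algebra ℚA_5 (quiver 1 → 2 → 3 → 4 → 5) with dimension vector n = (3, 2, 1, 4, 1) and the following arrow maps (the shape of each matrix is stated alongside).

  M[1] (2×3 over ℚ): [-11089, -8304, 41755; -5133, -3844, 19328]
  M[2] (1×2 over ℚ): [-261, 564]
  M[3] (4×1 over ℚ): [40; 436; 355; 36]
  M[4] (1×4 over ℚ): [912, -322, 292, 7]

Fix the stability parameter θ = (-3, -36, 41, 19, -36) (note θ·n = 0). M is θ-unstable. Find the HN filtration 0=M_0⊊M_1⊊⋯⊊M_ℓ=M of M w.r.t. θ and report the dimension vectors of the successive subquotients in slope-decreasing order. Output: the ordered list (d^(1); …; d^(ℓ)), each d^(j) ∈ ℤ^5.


Interval decomposition of M: I[1,1], I[1,2], I[1,4], I[4,4]^2, I[4,5].
HN type (ℓ=5): μ^(1)=30; μ^(2)=19; μ^(3)=-3; μ^(4)=-17/2; μ^(5)=-39/2

((0, 0, 1, 1, 0); (0, 0, 0, 2, 0); (1, 0, 0, 0, 0); (0, 0, 0, 1, 1); (2, 2, 0, 0, 0))


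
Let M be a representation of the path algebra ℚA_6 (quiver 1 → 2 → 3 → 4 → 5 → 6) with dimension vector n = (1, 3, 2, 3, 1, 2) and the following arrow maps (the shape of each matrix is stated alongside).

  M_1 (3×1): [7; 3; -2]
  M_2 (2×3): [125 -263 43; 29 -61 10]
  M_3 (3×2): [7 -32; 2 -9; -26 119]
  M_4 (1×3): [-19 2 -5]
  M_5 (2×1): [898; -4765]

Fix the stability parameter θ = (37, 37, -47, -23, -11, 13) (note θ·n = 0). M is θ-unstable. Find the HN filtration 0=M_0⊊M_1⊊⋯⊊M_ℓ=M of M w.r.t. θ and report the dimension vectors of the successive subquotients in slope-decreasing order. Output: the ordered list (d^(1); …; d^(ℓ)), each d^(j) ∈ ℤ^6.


Via rank(M_{q-1}∘⋯∘M_p): M ≅ I[1,2], I[2,4], I[2,6], I[4,4], I[6,6].
μ_θ-semistable layers: μ^(1)=37; μ^(2)=13; μ^(3)=-11; μ^(4)=-23

((1, 1, 0, 0, 0, 0); (0, 0, 0, 0, 0, 2); (0, 2, 2, 2, 1, 0); (0, 0, 0, 1, 0, 0))


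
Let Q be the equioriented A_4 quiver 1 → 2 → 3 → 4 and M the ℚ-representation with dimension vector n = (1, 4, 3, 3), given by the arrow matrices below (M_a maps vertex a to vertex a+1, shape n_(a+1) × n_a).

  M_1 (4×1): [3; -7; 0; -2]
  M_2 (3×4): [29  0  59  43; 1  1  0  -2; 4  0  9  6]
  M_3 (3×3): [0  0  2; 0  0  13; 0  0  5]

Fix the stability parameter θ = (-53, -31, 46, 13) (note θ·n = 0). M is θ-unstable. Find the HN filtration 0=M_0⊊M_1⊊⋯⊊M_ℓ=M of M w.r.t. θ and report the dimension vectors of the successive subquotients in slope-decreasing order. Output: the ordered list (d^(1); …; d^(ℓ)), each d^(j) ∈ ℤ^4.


Barcode: M ≅ I[1,3], I[2,2], I[2,3], I[2,4], I[4,4]^2. HN layers by μ_θ (5 steps, strictly decreasing):
  μ^(1)=46; μ^(2)=59/2; μ^(3)=13; μ^(4)=-31; μ^(5)=-53

((0, 0, 2, 0); (0, 0, 1, 1); (0, 0, 0, 2); (0, 4, 0, 0); (1, 0, 0, 0))


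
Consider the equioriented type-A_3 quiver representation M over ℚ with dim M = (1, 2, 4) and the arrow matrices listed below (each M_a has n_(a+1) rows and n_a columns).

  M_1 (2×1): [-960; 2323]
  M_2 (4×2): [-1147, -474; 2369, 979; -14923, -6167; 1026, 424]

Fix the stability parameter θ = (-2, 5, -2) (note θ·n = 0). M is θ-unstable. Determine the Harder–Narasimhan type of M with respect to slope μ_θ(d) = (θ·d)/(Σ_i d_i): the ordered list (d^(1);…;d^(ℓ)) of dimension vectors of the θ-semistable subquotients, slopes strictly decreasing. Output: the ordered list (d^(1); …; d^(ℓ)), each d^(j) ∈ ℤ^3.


Interval decomposition of M: I[1,3], I[2,3], I[3,3]^2.
HN type (ℓ=2): μ^(1)=3/2; μ^(2)=-2

((0, 2, 2); (1, 0, 2))


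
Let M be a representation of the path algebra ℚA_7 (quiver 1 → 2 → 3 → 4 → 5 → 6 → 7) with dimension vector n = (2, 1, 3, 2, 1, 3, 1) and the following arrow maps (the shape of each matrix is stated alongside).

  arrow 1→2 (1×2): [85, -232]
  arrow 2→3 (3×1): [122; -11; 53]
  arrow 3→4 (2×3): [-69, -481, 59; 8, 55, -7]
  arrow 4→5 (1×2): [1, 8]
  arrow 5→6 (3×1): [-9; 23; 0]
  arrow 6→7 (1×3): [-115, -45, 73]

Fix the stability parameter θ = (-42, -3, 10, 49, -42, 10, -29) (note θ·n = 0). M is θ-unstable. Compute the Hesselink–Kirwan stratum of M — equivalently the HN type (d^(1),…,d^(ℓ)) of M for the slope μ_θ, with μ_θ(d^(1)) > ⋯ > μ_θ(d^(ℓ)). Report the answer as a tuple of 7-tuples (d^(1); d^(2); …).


Interval decomposition of M: I[1,1], I[1,3], I[3,4], I[3,6], I[6,6], I[6,7].
HN type (ℓ=6): μ^(1)=49; μ^(2)=10; μ^(3)=17/3; μ^(4)=-3; μ^(5)=-19/2; μ^(6)=-42

((0, 0, 0, 1, 0, 0, 0); (0, 0, 2, 0, 0, 2, 0); (0, 0, 1, 1, 1, 0, 0); (0, 1, 0, 0, 0, 0, 0); (0, 0, 0, 0, 0, 1, 1); (2, 0, 0, 0, 0, 0, 0))


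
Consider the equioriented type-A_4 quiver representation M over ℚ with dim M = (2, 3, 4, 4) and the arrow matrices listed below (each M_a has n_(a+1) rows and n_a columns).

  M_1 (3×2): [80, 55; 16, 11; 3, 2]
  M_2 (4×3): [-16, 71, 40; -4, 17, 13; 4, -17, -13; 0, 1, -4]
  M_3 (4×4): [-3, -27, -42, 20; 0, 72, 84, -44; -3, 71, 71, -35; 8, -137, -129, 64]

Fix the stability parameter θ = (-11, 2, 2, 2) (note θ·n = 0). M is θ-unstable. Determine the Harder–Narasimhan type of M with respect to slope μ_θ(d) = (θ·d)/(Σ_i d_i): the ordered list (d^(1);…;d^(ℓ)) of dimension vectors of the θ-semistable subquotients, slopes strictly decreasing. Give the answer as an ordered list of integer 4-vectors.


Via rank(M_{q-1}∘⋯∘M_p): M ≅ I[1,3], I[1,4], I[2,2], I[3,4]^2, I[4,4].
μ_θ-semistable layers: μ^(1)=2; μ^(2)=-11

((0, 3, 4, 4); (2, 0, 0, 0))


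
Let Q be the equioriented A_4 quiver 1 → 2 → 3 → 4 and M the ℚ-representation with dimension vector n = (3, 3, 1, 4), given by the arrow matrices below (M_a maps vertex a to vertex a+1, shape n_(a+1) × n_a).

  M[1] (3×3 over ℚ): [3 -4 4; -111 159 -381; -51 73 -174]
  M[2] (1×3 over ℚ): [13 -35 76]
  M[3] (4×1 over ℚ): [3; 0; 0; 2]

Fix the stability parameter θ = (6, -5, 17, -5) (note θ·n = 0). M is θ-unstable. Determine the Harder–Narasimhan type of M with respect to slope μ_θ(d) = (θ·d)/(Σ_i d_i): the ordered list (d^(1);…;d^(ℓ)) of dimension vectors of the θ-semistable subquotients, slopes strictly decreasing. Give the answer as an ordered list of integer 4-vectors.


Barcode: M ≅ I[1,2]^2, I[1,4], I[4,4]^3. HN layers by μ_θ (3 steps, strictly decreasing):
  μ^(1)=6; μ^(2)=1/2; μ^(3)=-5

((0, 0, 1, 1); (3, 3, 0, 0); (0, 0, 0, 3))


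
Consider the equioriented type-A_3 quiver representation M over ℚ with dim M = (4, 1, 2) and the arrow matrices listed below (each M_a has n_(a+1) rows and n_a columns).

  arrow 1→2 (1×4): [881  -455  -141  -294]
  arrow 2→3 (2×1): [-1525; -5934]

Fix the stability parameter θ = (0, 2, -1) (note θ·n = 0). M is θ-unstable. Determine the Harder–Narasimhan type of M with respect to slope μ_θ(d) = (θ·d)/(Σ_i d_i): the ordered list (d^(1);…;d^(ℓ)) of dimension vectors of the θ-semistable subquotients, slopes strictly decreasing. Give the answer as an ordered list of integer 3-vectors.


Barcode: M ≅ I[1,1]^3, I[1,3], I[3,3]. HN layers by μ_θ (3 steps, strictly decreasing):
  μ^(1)=1/2; μ^(2)=0; μ^(3)=-1

((0, 1, 1); (4, 0, 0); (0, 0, 1))


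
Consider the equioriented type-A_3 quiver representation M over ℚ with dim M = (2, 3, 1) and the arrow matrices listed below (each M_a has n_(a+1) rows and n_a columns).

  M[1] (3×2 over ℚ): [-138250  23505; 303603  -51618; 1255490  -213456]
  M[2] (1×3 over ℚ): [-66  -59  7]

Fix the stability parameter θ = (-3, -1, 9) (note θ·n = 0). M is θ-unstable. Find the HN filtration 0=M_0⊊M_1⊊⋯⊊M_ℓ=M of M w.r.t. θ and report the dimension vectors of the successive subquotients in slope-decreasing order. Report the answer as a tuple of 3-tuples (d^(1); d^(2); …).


Barcode: M ≅ I[1,2], I[1,3], I[2,2]. HN layers by μ_θ (3 steps, strictly decreasing):
  μ^(1)=9; μ^(2)=-1; μ^(3)=-3

((0, 0, 1); (0, 3, 0); (2, 0, 0))


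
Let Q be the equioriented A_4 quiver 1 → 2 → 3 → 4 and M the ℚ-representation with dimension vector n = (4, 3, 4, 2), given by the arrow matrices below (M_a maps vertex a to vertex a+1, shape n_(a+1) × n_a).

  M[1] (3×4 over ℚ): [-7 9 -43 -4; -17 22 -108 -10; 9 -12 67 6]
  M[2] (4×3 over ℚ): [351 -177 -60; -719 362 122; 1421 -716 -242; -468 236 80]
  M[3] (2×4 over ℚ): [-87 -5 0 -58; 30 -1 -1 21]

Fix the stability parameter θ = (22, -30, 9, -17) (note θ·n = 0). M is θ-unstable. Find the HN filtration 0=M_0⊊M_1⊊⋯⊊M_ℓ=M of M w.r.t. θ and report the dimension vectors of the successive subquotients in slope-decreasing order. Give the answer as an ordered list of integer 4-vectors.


Interval decomposition of M: I[1,1], I[1,2], I[1,3], I[1,4], I[3,3], I[3,4].
HN type (ℓ=3): μ^(1)=22; μ^(2)=9; μ^(3)=-4

((1, 0, 0, 0); (0, 0, 2, 0); (3, 3, 2, 2))


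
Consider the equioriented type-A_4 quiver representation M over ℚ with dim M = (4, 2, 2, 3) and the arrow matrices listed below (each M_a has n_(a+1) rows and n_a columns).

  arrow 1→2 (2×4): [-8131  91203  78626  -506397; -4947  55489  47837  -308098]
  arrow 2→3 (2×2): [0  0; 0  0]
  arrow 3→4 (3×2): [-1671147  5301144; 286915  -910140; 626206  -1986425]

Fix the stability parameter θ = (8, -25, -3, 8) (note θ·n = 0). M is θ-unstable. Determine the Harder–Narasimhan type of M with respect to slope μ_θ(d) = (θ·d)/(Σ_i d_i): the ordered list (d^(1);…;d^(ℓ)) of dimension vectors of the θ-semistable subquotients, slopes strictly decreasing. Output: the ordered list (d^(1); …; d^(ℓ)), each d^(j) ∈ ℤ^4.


Interval decomposition of M: I[1,1]^2, I[1,2]^2, I[3,4]^2, I[4,4].
HN type (ℓ=3): μ^(1)=8; μ^(2)=-3; μ^(3)=-17/2

((2, 0, 0, 3); (0, 0, 2, 0); (2, 2, 0, 0))


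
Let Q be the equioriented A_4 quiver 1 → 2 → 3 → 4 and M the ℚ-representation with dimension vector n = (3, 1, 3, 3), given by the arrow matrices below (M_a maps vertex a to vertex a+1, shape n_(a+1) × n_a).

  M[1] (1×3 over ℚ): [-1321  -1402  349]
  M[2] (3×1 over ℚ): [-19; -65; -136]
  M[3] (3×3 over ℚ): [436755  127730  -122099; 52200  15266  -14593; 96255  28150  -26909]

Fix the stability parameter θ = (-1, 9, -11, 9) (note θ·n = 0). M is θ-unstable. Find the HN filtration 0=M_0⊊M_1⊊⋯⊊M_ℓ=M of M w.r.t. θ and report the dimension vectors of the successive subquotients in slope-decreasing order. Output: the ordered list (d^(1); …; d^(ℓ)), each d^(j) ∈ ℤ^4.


Barcode: M ≅ I[1,1]^2, I[1,4], I[3,3], I[3,4], I[4,4]. HN layers by μ_θ (3 steps, strictly decreasing):
  μ^(1)=9; μ^(2)=-1; μ^(3)=-11

((0, 0, 0, 3); (3, 1, 1, 0); (0, 0, 2, 0))


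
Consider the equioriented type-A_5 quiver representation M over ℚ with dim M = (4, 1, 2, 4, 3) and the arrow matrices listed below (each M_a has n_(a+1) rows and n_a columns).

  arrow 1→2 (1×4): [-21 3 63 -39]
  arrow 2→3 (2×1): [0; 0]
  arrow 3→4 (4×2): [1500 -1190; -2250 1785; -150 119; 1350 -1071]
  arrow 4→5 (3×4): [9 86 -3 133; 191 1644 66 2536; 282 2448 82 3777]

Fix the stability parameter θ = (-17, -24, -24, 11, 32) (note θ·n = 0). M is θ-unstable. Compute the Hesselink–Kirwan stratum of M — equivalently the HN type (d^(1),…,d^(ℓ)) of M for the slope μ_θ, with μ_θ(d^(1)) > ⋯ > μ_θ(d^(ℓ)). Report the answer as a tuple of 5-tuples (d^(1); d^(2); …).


Via rank(M_{q-1}∘⋯∘M_p): M ≅ I[1,1]^3, I[1,2], I[3,3], I[3,5], I[4,4], I[4,5]^2.
μ_θ-semistable layers: μ^(1)=32; μ^(2)=11; μ^(3)=-17; μ^(4)=-41/2; μ^(5)=-24

((0, 0, 0, 0, 3); (0, 0, 0, 4, 0); (3, 0, 0, 0, 0); (1, 1, 0, 0, 0); (0, 0, 2, 0, 0))


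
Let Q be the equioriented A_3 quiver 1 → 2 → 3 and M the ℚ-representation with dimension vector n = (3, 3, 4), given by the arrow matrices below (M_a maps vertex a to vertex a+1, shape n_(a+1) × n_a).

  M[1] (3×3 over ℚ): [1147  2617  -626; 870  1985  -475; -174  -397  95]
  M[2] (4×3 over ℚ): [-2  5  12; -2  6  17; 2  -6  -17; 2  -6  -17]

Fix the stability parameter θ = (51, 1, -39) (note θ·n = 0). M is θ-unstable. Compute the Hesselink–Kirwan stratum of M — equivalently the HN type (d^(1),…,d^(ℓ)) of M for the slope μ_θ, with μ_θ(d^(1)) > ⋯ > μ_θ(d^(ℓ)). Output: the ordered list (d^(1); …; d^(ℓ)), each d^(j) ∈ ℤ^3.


Interval decomposition of M: I[1,1], I[1,2], I[1,3], I[2,3], I[3,3]^2.
HN type (ℓ=5): μ^(1)=51; μ^(2)=26; μ^(3)=13/3; μ^(4)=-19; μ^(5)=-39

((1, 0, 0); (1, 1, 0); (1, 1, 1); (0, 1, 1); (0, 0, 2))


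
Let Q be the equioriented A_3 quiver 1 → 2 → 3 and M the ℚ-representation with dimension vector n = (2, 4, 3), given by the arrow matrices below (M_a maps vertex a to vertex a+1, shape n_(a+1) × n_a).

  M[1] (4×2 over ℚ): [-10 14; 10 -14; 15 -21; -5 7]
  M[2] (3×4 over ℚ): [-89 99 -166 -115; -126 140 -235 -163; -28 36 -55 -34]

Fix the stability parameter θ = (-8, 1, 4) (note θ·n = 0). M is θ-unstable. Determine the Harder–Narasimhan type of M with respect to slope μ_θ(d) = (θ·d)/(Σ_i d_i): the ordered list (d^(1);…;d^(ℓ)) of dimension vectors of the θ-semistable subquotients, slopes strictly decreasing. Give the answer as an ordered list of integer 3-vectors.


Barcode: M ≅ I[1,1], I[1,3], I[2,2], I[2,3]^2. HN layers by μ_θ (3 steps, strictly decreasing):
  μ^(1)=4; μ^(2)=1; μ^(3)=-8

((0, 0, 3); (0, 4, 0); (2, 0, 0))


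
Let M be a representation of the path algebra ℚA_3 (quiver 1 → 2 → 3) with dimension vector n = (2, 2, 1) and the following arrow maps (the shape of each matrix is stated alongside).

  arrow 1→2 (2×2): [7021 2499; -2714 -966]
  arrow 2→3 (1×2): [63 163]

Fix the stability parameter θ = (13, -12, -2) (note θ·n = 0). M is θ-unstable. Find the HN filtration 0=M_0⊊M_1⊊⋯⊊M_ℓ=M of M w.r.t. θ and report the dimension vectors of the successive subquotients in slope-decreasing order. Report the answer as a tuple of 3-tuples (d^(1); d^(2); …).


Via rank(M_{q-1}∘⋯∘M_p): M ≅ I[1,1], I[1,3], I[2,2].
μ_θ-semistable layers: μ^(1)=13; μ^(2)=-1/3; μ^(3)=-12

((1, 0, 0); (1, 1, 1); (0, 1, 0))


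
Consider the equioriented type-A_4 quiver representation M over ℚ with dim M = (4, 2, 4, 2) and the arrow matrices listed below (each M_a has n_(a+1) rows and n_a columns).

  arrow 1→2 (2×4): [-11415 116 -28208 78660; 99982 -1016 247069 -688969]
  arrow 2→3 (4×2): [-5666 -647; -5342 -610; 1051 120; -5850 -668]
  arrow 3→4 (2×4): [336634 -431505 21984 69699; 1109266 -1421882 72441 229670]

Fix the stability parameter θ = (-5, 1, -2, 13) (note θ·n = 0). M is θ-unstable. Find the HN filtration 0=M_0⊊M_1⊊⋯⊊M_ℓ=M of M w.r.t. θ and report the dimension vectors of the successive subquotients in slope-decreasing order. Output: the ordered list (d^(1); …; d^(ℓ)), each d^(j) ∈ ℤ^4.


Barcode: M ≅ I[1,1]^2, I[1,3], I[1,4], I[3,3], I[3,4]. HN layers by μ_θ (4 steps, strictly decreasing):
  μ^(1)=13; μ^(2)=-1/2; μ^(3)=-2; μ^(4)=-5

((0, 0, 0, 2); (0, 2, 2, 0); (0, 0, 2, 0); (4, 0, 0, 0))


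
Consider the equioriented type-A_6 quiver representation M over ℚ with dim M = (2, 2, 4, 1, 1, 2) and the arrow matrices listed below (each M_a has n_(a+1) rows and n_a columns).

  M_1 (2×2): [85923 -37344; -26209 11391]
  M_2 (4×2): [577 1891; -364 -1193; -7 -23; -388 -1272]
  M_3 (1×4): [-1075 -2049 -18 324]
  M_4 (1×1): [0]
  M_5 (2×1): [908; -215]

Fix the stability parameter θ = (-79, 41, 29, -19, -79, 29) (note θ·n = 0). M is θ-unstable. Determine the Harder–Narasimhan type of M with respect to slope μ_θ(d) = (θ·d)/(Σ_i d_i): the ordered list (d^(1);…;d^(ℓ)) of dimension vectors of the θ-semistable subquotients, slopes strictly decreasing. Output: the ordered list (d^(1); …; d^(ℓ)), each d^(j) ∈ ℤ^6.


Barcode: M ≅ I[1,3], I[1,4], I[3,3]^2, I[5,6], I[6,6]. HN layers by μ_θ (4 steps, strictly decreasing):
  μ^(1)=35; μ^(2)=29; μ^(3)=17; μ^(4)=-79

((0, 1, 1, 0, 0, 0); (0, 0, 2, 0, 0, 2); (0, 1, 1, 1, 0, 0); (2, 0, 0, 0, 1, 0))


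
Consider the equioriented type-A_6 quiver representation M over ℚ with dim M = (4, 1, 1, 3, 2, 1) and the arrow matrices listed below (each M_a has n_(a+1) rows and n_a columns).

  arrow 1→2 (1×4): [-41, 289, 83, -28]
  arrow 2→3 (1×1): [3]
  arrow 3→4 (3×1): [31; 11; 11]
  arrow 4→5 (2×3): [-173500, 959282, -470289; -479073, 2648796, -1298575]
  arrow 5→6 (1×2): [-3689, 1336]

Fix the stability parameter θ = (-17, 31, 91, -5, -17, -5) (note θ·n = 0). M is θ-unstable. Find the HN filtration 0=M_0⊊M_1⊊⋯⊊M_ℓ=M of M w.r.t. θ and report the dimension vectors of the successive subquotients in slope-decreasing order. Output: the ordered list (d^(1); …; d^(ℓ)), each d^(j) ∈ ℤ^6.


Via rank(M_{q-1}∘⋯∘M_p): M ≅ I[1,1]^3, I[1,6], I[4,4], I[4,5].
μ_θ-semistable layers: μ^(1)=19; μ^(2)=-5; μ^(3)=-11; μ^(4)=-17

((0, 1, 1, 1, 1, 1); (0, 0, 0, 1, 0, 0); (0, 0, 0, 1, 1, 0); (4, 0, 0, 0, 0, 0))
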